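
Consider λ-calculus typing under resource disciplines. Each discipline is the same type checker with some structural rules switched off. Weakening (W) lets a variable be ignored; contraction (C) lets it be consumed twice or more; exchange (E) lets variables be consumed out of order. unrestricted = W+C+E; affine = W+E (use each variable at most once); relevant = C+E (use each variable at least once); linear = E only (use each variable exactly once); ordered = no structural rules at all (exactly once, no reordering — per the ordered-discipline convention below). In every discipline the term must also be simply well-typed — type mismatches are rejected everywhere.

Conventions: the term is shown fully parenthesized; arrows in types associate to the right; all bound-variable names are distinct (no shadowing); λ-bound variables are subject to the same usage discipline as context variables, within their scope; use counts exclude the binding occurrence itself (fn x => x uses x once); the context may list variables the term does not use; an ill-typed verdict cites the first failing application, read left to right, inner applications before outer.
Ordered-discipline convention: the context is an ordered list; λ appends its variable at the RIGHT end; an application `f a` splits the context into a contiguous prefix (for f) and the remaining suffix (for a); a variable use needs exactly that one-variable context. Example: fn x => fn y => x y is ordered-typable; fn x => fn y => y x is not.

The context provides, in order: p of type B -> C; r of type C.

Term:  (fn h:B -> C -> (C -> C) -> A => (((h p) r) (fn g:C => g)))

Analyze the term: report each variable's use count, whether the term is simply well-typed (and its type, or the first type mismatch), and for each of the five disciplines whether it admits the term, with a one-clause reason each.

counts: p: 1×; r: 1×; h (bound): 1×; g (bound): 1×
order of uses: h, p, r, g
typing: ill-typed: an application expects B but receives B -> C
ordered: ✗ — fails simple typing
linear: ✗ — a type mismatch blocks all five
affine: ✗ — the type mismatch rejects it
relevant: ✗ — not simply typable
unrestricted: ✗ — fails simple typing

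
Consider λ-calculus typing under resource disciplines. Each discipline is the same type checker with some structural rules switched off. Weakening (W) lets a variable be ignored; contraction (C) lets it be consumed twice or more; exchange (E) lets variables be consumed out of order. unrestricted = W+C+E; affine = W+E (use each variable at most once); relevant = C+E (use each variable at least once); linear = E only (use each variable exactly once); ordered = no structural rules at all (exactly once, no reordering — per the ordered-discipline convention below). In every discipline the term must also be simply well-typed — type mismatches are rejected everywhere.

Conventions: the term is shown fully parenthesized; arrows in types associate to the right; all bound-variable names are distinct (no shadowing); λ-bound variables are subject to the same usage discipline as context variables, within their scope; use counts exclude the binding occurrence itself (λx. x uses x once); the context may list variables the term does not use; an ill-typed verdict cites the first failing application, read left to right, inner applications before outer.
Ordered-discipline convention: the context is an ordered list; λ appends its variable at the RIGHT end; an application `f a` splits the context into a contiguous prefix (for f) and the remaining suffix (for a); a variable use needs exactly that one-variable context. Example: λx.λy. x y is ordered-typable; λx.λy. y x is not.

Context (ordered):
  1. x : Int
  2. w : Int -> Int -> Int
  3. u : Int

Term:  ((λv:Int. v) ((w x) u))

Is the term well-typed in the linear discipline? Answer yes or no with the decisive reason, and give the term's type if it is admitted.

yes — x, w, u, v: one use apiece; term : Int
use counts: x=1; w=1; u=1; v (λ-bound)=1
order of uses: v, w, x, u
typing: well-typed at Int
summary: ordered ✗, linear ✓, affine ✓, relevant ✓, unrestricted ✓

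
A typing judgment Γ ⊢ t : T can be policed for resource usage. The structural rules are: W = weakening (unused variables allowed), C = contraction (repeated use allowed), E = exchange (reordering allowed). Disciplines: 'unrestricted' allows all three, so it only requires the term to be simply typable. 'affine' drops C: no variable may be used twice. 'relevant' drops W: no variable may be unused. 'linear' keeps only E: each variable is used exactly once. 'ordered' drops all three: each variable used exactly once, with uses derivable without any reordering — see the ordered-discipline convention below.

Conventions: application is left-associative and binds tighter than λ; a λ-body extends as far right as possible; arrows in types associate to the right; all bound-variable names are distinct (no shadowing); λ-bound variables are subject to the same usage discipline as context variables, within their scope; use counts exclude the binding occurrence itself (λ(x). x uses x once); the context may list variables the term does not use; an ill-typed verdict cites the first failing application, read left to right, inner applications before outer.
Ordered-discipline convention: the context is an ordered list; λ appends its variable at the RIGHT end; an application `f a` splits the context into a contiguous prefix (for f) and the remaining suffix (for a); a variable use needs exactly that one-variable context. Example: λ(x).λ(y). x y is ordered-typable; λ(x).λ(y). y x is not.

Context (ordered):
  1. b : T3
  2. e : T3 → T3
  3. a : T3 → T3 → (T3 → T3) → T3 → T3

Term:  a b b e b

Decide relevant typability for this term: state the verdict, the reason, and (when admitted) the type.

yes — none of b, e, a goes unused; term : T3
variable uses: b: 3×, e: 1×, a: 1×
order of uses: a, b, b, e, b
typing: the term checks, with type T3
across the five disciplines: ordered ✗ | linear ✗ | affine ✗ | relevant ✓ | unrestricted ✓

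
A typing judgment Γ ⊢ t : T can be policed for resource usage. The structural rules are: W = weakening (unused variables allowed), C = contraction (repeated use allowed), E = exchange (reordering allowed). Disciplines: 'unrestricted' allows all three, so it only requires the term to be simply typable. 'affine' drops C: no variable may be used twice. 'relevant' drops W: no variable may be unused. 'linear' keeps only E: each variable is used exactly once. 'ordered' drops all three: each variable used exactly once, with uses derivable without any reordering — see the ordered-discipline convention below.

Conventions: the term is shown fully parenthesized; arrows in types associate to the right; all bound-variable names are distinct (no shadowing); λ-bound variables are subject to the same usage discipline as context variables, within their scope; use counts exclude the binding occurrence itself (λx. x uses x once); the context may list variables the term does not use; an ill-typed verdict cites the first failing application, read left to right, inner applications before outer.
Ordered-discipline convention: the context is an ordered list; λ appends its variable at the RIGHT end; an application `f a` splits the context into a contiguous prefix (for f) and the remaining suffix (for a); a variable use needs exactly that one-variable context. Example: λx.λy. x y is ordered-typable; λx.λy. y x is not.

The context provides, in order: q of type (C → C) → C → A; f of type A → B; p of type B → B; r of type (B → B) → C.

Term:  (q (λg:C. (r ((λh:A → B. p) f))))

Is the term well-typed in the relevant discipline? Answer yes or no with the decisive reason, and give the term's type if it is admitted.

no — unused: g, h — weakening required
use counts: q ×1, f ×1, p ×1, r ×1, g (bound) ×0, h (bound) ×0
use order (left to right): q, r, p, f
typing: well-typed at C → A
per-discipline verdicts: ordered ✗ · linear ✗ · affine ✓ · relevant ✗ · unrestricted ✓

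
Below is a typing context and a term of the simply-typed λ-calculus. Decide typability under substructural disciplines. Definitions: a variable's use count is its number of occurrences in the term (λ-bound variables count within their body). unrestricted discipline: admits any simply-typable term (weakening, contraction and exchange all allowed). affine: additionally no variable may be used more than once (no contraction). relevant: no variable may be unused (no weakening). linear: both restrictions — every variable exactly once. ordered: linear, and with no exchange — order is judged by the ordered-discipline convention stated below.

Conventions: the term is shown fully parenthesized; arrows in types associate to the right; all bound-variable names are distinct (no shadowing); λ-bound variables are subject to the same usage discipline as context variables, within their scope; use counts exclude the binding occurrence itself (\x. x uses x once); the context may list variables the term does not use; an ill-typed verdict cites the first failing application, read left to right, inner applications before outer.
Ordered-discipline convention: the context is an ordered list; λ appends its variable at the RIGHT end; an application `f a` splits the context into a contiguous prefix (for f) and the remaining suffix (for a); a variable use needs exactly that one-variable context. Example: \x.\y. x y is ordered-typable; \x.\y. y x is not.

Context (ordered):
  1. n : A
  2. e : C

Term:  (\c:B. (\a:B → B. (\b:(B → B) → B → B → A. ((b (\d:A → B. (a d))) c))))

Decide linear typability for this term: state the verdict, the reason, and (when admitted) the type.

no — a type mismatch blocks all five
variable uses: n ×0; e ×0; c (λ-bound) ×1; a (λ-bound) ×1; b (λ-bound) ×1; d (λ-bound) ×1
order of uses: b, a, d, c
typing: ill-typed: an application expects B but receives A → B
across the five disciplines: ordered ✗; linear ✗; affine ✗; relevant ✗; unrestricted ✗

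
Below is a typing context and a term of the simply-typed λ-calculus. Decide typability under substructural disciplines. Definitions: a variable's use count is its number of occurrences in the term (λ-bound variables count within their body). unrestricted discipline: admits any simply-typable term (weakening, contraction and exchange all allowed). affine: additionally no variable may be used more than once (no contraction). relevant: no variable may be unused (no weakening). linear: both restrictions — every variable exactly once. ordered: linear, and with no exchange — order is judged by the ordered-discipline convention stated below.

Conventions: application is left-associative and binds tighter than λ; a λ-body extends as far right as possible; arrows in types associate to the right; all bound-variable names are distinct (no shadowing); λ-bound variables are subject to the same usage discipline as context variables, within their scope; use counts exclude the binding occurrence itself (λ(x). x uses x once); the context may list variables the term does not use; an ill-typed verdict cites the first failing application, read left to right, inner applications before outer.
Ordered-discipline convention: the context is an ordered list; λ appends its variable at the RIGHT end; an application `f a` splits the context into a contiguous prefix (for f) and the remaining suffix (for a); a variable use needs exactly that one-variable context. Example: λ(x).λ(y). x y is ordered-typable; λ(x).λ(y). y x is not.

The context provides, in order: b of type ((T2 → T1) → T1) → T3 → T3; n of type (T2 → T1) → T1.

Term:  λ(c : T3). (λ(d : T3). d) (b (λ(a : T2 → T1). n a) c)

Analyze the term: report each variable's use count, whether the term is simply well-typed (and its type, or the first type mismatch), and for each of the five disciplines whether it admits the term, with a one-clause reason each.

variable uses: b: 1×; n: 1×; c (bound): 1×; d (bound): 1×; a (bound): 1×
left-to-right use order: d, b, n, a, c
typing: the term checks, with type T3 → T3
ordered: ✓, b, n, c, d, a once each; derivable with no W/C/E
linear: ✓, exactly-once usage across b, n, c, d, a
affine: ✓, b, n, c, d, a: no repeats, contraction unneeded
relevant: ✓, none of b, n, c, d, a goes unused
unrestricted: ✓, simply typable at T3 → T3; W, C, E all held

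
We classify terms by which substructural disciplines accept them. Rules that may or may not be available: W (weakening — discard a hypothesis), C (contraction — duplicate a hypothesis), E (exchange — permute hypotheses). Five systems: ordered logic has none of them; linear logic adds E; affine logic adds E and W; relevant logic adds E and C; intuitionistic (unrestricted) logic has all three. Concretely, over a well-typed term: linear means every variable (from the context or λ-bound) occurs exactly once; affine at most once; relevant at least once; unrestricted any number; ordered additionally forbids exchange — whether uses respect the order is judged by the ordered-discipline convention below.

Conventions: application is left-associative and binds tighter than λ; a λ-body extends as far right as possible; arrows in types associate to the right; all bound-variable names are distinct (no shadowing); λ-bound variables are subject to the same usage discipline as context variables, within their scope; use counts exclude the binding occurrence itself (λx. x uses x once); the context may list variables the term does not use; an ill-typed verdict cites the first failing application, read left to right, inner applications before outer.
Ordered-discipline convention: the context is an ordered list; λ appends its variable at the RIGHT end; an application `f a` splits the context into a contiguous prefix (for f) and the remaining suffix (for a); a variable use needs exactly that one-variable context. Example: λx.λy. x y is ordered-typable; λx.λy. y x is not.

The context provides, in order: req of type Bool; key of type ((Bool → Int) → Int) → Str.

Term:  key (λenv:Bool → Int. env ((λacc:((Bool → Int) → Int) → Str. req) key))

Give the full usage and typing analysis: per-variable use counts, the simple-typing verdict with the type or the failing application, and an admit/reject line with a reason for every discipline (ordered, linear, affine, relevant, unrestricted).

counts: req=1; key=2; env (λ-bound)=1; acc (λ-bound)=0
use order (left to right): key, env, req, key
typing: well-typed at Str
ordered: ✗ — key ×2 used more than once (contraction); acc never used (weakening)
linear: ✗ — key ×2 used more than once (contraction); acc never used (weakening)
affine: ✗ — key ×2 used more than once (contraction)
relevant: ✗ — acc never used (weakening)
unrestricted: ✓ — typability at Str is all that's needed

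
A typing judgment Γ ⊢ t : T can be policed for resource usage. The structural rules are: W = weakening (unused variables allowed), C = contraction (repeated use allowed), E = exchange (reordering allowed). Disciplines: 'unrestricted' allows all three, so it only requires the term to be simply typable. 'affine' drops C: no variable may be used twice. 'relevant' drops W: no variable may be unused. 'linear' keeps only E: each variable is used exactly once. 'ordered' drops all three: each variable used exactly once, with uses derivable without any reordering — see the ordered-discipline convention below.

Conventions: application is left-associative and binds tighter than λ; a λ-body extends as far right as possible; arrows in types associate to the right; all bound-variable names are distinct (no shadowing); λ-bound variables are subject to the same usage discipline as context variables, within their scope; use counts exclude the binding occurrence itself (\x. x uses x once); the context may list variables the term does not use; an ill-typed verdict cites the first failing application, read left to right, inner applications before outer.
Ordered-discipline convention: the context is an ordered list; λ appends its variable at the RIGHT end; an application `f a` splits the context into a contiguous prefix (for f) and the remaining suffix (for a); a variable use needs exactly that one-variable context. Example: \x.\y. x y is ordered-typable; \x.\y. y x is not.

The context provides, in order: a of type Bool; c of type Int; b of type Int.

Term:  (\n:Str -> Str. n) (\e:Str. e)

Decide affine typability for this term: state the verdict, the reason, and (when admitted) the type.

yes — none of a, c, b, n, e used more than once; term : Str -> Str
usage: a: 0×, c: 0×, b: 0×, n (bound): 1×, e (bound): 1×
use order (left to right): n, e
typing: the term checks, with type Str -> Str
per-discipline verdicts: ordered ✗; linear ✗; affine ✓; relevant ✗; unrestricted ✓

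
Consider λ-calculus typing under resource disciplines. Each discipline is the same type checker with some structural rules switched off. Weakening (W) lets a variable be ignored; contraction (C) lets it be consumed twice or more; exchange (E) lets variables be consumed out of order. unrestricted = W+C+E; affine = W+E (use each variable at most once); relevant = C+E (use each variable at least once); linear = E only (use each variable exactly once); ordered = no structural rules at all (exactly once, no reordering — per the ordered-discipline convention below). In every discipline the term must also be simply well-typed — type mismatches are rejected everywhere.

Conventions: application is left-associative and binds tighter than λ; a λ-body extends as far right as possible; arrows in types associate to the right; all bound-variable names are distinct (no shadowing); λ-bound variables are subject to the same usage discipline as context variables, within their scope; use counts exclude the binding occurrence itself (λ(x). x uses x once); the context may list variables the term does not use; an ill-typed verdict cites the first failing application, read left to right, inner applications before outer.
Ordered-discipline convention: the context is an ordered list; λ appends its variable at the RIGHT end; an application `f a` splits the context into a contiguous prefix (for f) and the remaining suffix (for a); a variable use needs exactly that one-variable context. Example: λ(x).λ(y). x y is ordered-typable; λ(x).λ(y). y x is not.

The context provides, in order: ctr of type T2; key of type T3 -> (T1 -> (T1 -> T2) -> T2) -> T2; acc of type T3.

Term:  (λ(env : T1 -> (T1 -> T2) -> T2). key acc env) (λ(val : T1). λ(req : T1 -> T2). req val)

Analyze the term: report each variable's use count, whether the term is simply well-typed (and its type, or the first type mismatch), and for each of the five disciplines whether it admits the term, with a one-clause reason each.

use counts: ctr ×0; key ×1; acc ×1; env [bound] ×1; val [bound] ×1; req [bound] ×1
order of uses: key, acc, env, req, val
typing: well-typed — term : T2
ordered: ✗ — ctr never used (weakening)
linear: ✗ — ctr never used (weakening)
affine: ✓ — ctr, key, acc, env, val, req: no repeats, contraction unneeded
relevant: ✗ — ctr never used (weakening)
unrestricted: ✓ — type-checks (T2) and nothing is barred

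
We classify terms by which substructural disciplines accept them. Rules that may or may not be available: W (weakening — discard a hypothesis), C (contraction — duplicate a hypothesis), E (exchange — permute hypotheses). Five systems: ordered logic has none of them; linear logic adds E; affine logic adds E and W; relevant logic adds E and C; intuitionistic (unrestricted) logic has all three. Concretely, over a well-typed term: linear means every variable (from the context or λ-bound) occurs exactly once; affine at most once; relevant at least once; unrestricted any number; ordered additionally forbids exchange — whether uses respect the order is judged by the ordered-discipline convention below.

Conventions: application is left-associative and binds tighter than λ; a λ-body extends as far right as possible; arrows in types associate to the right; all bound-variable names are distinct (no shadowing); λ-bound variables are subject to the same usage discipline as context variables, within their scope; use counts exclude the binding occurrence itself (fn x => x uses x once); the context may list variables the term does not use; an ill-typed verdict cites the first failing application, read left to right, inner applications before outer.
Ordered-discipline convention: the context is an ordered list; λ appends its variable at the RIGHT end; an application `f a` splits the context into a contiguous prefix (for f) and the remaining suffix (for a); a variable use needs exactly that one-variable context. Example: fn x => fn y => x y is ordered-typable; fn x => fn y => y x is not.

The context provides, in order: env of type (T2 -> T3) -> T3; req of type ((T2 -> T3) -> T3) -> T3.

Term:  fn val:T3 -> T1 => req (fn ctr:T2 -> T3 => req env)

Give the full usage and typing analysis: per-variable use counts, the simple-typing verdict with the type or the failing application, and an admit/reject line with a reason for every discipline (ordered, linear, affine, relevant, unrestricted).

variable uses: env: 1×; req: 2×; val [bound]: 0×; ctr [bound]: 0×
use order (left to right): req, req, env
typing: ✓ — (T3 -> T1) -> T3
ordered: ✗, req ×2 used more than once (contraction); needs weakening: val, ctr unused
linear: ✗, req ×2 used more than once (contraction); needs weakening: val, ctr unused
affine: ✗, req ×2 used more than once (contraction)
relevant: ✗, needs weakening: val, ctr unused
unrestricted: ✓, type-checks ((T3 -> T1) -> T3) and nothing is barred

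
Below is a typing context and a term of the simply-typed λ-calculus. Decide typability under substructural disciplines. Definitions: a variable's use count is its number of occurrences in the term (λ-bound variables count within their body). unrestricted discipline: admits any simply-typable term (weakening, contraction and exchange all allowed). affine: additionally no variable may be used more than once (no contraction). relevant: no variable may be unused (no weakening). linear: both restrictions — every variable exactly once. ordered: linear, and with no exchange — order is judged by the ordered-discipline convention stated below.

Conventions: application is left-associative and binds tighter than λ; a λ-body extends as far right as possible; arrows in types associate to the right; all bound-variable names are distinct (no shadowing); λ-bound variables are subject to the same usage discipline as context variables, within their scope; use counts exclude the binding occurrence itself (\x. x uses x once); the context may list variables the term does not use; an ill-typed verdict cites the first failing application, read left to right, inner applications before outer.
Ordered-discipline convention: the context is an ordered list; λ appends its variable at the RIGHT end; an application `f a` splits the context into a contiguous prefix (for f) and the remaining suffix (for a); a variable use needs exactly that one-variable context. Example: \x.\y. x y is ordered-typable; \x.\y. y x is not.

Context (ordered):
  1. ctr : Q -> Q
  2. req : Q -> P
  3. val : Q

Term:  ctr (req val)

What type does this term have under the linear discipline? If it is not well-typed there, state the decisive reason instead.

not well-typed under linear — a type mismatch blocks all five
counts: ctr: 1×; req: 1×; val: 1×
uses in reading order: ctr, req, val
typing: ill-typed: an application expects Q but receives P
summary: ordered ✗ | linear ✗ | affine ✗ | relevant ✗ | unrestricted ✗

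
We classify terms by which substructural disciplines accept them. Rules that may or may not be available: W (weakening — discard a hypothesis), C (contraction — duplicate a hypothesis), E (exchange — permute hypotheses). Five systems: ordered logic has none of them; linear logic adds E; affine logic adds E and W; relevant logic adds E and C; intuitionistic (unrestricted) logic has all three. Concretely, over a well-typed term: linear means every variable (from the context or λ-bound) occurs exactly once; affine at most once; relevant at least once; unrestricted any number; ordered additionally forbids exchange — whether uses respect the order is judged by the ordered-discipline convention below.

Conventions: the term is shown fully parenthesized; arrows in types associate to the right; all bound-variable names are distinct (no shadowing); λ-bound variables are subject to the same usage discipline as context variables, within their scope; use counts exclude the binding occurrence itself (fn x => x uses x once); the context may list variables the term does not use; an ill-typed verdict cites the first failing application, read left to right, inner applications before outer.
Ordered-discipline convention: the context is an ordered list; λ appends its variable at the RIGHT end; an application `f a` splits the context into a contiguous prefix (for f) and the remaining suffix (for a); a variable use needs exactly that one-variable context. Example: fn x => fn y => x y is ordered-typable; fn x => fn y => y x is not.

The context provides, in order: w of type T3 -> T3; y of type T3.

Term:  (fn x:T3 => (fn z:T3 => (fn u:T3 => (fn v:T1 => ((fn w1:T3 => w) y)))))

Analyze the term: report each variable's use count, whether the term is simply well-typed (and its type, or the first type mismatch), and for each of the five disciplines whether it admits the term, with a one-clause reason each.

counts: w: 1×; y: 1×; x (λ-bound): 0×; z (λ-bound): 0×; u (λ-bound): 0×; v (λ-bound): 0×; w1 (λ-bound): 0×
use order (left to right): w, y
typing: well-typed — term : T3 -> T3 -> T3 -> T1 -> T3 -> T3
ordered: ✗ — needs weakening: x, z, u, v, w1 unused
linear: ✗ — needs weakening: x, z, u, v, w1 unused
affine: ✓ — at most one use each (w, y, x, z, u, v, w1)
relevant: ✗ — needs weakening: x, z, u, v, w1 unused
unrestricted: ✓ — type-checks (T3 -> T3 -> T3 -> T1 -> T3 -> T3) and nothing is barred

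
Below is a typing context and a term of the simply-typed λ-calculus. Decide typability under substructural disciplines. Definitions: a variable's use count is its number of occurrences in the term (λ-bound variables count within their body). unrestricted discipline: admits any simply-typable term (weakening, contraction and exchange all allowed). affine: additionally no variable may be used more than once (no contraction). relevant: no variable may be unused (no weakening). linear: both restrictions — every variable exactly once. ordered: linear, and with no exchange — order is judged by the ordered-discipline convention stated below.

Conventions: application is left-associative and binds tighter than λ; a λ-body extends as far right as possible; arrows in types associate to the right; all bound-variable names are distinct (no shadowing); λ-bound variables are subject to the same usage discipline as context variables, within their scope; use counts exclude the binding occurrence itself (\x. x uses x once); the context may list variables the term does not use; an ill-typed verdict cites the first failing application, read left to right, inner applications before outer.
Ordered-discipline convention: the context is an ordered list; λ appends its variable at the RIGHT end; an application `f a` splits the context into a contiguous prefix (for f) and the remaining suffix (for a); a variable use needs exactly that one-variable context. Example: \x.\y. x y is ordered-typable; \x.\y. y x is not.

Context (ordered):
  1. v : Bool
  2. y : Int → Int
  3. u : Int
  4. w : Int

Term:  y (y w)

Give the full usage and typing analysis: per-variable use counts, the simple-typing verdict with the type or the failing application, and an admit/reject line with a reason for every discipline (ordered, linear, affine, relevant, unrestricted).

counts: v: 0×, y: 2×, u: 0×, w: 1×
use order (left to right): y, y, w
typing: well-typed — term : Int
ordered: ✗ — repeated use of y ×2; unused: v, u — weakening required
linear: ✗ — repeated use of y ×2; unused: v, u — weakening required
affine: ✗ — repeated use of y ×2
relevant: ✗ — unused: v, u — weakening required
unrestricted: ✓ — well-typed at Int; no restrictions here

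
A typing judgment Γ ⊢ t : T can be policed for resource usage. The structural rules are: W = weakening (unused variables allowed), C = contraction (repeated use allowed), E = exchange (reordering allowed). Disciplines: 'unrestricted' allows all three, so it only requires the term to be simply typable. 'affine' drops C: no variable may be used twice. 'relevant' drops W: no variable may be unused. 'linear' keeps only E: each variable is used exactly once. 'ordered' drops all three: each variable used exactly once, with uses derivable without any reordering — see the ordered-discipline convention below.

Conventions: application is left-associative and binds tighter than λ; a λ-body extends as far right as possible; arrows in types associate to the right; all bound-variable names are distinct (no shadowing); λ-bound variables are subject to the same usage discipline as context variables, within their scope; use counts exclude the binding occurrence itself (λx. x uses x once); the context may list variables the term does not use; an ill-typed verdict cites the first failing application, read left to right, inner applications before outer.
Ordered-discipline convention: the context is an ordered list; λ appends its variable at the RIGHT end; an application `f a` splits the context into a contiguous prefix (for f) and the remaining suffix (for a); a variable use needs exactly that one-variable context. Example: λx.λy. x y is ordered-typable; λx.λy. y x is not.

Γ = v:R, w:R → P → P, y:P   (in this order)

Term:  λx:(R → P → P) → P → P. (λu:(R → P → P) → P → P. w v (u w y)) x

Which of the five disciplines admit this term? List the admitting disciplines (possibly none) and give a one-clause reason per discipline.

admitting disciplines: relevant, unrestricted
use counts: v: 1×; w: 2×; y: 1×; x [bound]: 1×; u [bound]: 1×
use order (left to right): w, v, u, w, y, x
typing: the term checks, with type ((R → P → P) → P → P) → P
ordered ✗ (uses contraction: w ×2)
linear ✗ (uses contraction: w ×2)
affine ✗ (uses contraction: w ×2)
relevant ✓ (at least one use each (v, w, y, x, u))
unrestricted ✓ (simply typable at ((R → P → P) → P → P) → P; W, C, E all held)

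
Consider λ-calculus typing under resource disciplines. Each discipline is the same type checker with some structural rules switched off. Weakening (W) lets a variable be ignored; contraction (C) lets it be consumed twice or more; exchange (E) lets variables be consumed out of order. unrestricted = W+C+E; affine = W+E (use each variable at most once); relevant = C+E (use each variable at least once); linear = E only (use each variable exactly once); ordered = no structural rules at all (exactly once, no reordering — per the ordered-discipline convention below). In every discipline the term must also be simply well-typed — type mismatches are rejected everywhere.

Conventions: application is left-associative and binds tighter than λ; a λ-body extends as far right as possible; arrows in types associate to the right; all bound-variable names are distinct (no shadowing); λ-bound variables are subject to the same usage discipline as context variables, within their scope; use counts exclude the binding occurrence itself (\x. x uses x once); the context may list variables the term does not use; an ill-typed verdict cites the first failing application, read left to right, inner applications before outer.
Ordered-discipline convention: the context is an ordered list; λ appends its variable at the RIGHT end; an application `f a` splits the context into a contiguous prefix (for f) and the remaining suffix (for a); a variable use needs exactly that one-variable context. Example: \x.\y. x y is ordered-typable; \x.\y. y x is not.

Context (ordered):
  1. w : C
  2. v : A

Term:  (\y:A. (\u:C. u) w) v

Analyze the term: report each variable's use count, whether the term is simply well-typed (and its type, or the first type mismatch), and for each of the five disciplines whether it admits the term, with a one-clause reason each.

variable uses: w: 1×; v: 1×; y (λ-bound): 0×; u (λ-bound): 1×
order of uses: u, w, v
typing: well-typed at C
ordered: ✗, y never used (weakening)
linear: ✗, y never used (weakening)
affine: ✓, no duplicate uses among w, v, y, u
relevant: ✗, y never used (weakening)
unrestricted: ✓, well-typed at C; no restrictions here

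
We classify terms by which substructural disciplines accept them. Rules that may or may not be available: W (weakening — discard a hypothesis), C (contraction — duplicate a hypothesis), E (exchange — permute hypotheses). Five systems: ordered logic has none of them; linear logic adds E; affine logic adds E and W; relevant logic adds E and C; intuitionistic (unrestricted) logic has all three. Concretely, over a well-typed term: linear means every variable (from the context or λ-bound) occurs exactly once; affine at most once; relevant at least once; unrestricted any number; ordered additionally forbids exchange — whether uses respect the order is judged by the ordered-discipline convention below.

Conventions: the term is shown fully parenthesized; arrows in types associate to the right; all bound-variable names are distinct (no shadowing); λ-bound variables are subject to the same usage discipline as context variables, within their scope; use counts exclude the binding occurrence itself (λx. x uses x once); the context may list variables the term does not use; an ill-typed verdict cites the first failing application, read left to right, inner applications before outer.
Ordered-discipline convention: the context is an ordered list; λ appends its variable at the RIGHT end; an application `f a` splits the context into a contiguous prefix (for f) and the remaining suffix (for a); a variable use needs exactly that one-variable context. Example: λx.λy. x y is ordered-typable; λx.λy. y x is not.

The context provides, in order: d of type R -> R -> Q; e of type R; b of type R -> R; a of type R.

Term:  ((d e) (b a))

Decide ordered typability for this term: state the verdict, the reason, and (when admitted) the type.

yes — one use each (d, e, b, a); ordered split holds; term : Q
use counts: d=1, e=1, b=1, a=1
left-to-right use order: d, e, b, a
typing: ✓ — Q
all disciplines: ordered ✓; linear ✓; affine ✓; relevant ✓; unrestricted ✓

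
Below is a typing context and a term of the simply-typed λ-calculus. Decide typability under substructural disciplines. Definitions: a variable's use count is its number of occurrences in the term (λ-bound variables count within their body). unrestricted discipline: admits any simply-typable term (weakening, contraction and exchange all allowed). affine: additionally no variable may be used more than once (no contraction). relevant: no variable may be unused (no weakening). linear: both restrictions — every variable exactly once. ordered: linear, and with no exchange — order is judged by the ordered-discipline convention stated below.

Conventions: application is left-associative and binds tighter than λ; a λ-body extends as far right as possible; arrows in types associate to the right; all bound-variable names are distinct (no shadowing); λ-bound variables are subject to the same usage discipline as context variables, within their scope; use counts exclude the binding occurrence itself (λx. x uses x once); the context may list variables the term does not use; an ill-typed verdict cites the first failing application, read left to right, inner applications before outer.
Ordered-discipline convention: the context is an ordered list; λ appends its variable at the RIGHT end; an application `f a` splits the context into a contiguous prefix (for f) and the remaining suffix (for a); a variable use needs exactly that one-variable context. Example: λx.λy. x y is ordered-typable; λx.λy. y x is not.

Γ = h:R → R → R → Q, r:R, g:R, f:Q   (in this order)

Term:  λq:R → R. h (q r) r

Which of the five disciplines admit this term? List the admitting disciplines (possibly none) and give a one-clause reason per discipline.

accepted by: unrestricted
variable uses: h: 1×, r: 2×, g: 0×, f: 0×, q (λ-bound): 1×
left-to-right use order: h, q, r, r
typing: ✓ — (R → R) → R → Q
ordered: ✗ — uses contraction: r ×2; g, f left unused
linear: ✗ — uses contraction: r ×2; g, f left unused
affine: ✗ — uses contraction: r ×2
relevant: ✗ — g, f left unused
unrestricted: ✓ — typability at (R → R) → R → Q is all that's needed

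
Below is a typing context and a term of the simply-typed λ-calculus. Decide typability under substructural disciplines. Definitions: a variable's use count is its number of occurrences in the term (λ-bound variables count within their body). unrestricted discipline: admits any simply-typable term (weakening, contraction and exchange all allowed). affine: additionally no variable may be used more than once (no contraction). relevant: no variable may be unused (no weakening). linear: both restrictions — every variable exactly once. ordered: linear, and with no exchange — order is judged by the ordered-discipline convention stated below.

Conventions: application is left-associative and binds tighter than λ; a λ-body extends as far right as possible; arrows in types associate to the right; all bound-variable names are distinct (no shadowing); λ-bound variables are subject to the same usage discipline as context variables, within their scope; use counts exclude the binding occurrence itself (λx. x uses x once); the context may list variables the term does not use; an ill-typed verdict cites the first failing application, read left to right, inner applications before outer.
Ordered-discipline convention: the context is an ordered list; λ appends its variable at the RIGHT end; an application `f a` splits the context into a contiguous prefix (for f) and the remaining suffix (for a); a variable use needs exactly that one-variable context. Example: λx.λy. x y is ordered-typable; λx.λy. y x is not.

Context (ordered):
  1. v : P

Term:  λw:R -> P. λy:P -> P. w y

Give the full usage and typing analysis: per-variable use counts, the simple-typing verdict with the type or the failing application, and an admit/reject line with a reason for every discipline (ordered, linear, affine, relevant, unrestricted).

counts: v=0, w (λ-bound)=1, y (λ-bound)=1
uses in reading order: w, y
typing: ill-typed: a function awaiting R gets P -> P
ordered: ✗ — fails simple typing
linear: ✗ — a type mismatch blocks all five
affine: ✗ — the type mismatch rejects it
relevant: ✗ — not simply typable
unrestricted: ✗ — fails simple typing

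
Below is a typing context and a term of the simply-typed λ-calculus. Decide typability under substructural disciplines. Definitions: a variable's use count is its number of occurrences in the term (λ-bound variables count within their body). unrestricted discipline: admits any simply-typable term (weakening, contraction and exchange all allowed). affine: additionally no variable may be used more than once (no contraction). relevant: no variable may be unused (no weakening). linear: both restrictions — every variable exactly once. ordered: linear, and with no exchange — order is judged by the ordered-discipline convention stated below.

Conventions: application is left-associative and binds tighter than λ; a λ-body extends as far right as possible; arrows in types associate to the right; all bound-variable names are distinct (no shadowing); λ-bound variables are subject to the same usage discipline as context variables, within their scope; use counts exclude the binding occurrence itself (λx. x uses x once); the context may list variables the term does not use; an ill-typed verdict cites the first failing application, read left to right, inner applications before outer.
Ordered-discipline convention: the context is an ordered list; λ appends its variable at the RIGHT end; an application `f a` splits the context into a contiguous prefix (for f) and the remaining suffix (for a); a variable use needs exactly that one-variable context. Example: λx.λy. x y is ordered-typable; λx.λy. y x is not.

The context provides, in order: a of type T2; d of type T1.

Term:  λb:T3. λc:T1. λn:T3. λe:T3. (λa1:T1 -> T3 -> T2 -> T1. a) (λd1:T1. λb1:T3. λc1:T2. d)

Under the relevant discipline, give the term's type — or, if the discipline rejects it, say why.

not well-typed under relevant — unused: b, c, n, e, a1, d1, b1, c1 — weakening required
usage: a=1; d=1; b [bound]=0; c [bound]=0; n [bound]=0; e [bound]=0; a1 [bound]=0; d1 [bound]=0; b1 [bound]=0; c1 [bound]=0
uses in reading order: a, d
typing: the term checks, with type T3 -> T1 -> T3 -> T3 -> T2
across the five disciplines: ordered ✗, linear ✗, affine ✓, relevant ✗, unrestricted ✓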